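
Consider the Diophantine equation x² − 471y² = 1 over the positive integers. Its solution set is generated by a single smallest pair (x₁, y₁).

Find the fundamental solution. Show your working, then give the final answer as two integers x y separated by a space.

7838695 361188

√471 → a₀=21, period (1,2,2,1,3,…,2,1,42); ℓ=14 even so k=13
a_0=21:  p_0=21·1+0=21,  q_0=21·0+1=1
…
a_3=2:  p_3=2·65+22=152,  q_3=2·3+1=7
a_4=1:  p_4=1·152+65=217,  q_4=1·7+3=10
a_5=3:  p_5=3·217+152=803,  q_5=3·10+7=37
a_6=4:  p_6=4·803+217=3429,  q_6=4·37+10=158
a_7=14:  p_7=14·3429+803=48809,  q_7=14·158+37=2249
a_8=4:  p_8=4·48809+3429=198665,  q_8=4·2249+158=9154
a_9=3:  p_9=3·198665+48809=644804,  q_9=3·9154+2249=29711
a_10=1:  p_10=1·644804+198665=843469,  q_10=1·29711+9154=38865
…
a_12=2:  p_12=2·2331742+843469=5506953,  q_12=2·107441+38865=253747
a_13=1:  p_13=1·5506953+2331742=7838695,  q_13=1·253747+107441=361188
(x₁, y₁) = (7838695, 361188);  7838695² − 471·361188² = 1 ✓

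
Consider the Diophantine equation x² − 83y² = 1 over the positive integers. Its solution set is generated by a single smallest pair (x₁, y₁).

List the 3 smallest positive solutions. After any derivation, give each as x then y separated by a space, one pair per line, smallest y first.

d=83: √d = [9; 9,18] (ℓ=2, even), read p_1/q_1
step 0: (9, 1)  from 9·(1,0) + (0,1)
step 1: (82, 9)  from 9·(9,1) + (1,0)
fundamental: x₁=82, y₁=9  (since 6724 − 83·81 = 1)
(x_2, y_2) = (82·82 + 83·9·9, 82·9 + 9·82) = (13447, 1476)
(x_3, y_3) = (82·13447 + 83·9·1476, 82·1476 + 9·13447) = (2205226, 242055)

82 9
13447 1476
2205226 242055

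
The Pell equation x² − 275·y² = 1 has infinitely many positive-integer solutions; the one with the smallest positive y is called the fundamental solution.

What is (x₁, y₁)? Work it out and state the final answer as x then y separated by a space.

√275 = [16; 1,1,2,1,1,32, …], period ℓ=6 (even) → k=5
step 0: (16, 1)  from 16·(1,0) + (0,1)
step 1: (17, 1)  from 1·(16,1) + (1,0)
…
step 3: (83, 5)  from 2·(33,2) + (17,1)
step 4: (116, 7)  from 1·(83,5) + (33,2)
step 5: (199, 12)  from 1·(116,7) + (83,5)
(x₁, y₁) = (199, 12);  199² − 275·12² = 1 ✓

199 12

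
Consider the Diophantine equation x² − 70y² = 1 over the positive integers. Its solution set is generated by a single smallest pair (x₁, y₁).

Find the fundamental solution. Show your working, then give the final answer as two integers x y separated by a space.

251 30

√70 = [8; 2,1,2,1,2,16, …], period ℓ=6 (even) → k=5
k=0  a_k=8  p_k/q_k = 8/1
k=1  a_k=2  p_k/q_k = 17/2
k=2  a_k=1  p_k/q_k = 25/3
…
k=4  a_k=1  p_k/q_k = 92/11
k=5  a_k=2  p_k/q_k = 251/30
(x₁, y₁) = (251, 30);  251² − 70·30² = 1 ✓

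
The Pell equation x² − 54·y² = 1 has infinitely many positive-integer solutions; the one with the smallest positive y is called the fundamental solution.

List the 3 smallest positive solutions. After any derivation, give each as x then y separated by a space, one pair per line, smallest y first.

485 66
470449 64020
456335045 62099334

d=54: √d = [7; 2,1,6,1,2,14] (ℓ=6, even), read p_5/q_5
i=0: a=7 ⇒ p=7, q=1
…
i=4: a=1 ⇒ p=169, q=23
i=5: a=2 ⇒ p=485, q=66
fundamental: x₁=485, y₁=66  (since 235225 − 54·4356 = 1)
(485+66√54)^2 = 470449 + 64020√54
(485+66√54)^3 = 456335045 + 62099334√54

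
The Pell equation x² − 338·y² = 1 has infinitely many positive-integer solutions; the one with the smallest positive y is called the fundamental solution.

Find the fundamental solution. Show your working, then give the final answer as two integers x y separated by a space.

[18; 2,1,1,2,36] for √338; ℓ=5 ⇒ convergent index 9
a_0=18:  p_0=18·1+0=18,  q_0=18·0+1=1
a_1=2:  p_1=2·18+1=37,  q_1=2·1+0=2
a_2=1:  p_2=1·37+18=55,  q_2=1·2+1=3
…
a_4=2:  p_4=2·92+55=239,  q_4=2·5+3=13
a_5=36:  p_5=36·239+92=8696,  q_5=36·13+5=473
a_6=2:  p_6=2·8696+239=17631,  q_6=2·473+13=959
a_7=1:  p_7=1·17631+8696=26327,  q_7=1·959+473=1432
a_8=1:  p_8=1·26327+17631=43958,  q_8=1·1432+959=2391
a_9=2:  p_9=2·43958+26327=114243,  q_9=2·2391+1432=6214
(x₁, y₁) = (114243, 6214);  114243² − 338·6214² = 1 ✓

114243 6214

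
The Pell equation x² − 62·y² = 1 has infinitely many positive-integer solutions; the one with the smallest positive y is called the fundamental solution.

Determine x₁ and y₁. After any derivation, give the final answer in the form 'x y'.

√62 = [7; 1,6,1,14, …], period ℓ=4 (even) → k=3
step 0: (7, 1)  from 7·(1,0) + (0,1)
step 1: (8, 1)  from 1·(7,1) + (1,0)
step 2: (55, 7)  from 6·(8,1) + (7,1)
step 3: (63, 8)  from 1·(55,7) + (8,1)
→ (63, 8).  Check: 63²=3969, 62·8²=3968, difference 1.

63 8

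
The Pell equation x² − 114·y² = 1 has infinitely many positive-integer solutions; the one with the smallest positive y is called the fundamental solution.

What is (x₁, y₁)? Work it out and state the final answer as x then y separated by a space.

1025 96

√114 → a₀=10, period (1,2,10,2,1,20); ℓ=6 even so k=5
step 0: (10, 1)  from 10·(1,0) + (0,1)
step 1: (11, 1)  from 1·(10,1) + (1,0)
step 2: (32, 3)  from 2·(11,1) + (10,1)
…
step 4: (694, 65)  from 2·(331,31) + (32,3)
step 5: (1025, 96)  from 1·(694,65) + (331,31)
(x₁, y₁) = (1025, 96);  1025² − 114·96² = 1 ✓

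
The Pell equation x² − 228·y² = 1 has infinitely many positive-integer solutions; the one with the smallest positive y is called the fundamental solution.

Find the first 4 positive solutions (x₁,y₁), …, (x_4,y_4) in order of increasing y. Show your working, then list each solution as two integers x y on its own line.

[15; 10,30] for √228; ℓ=2 ⇒ convergent index 1
step 0: (15, 1)  from 15·(1,0) + (0,1)
step 1: (151, 10)  from 10·(15,1) + (1,0)
→ (151, 10).  Check: 151²=22801, 228·10²=22800, difference 1.
k=2:  x_2 = 151·151+228·10·10 = 45601,  y_2 = 151·10+10·151 = 3020
k=3:  x_3 = 151·45601+228·10·3020 = 13771351,  y_3 = 151·3020+10·45601 = 912030
k=4:  x_4 = 151·13771351+228·10·912030 = 4158902401,  y_4 = 151·912030+10·13771351 = 275430040

151 10
45601 3020
13771351 912030
4158902401 275430040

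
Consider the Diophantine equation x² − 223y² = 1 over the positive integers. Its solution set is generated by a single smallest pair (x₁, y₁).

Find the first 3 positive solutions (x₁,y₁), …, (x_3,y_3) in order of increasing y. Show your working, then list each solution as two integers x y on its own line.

224 15
100351 6720
44957024 3010545

√223 = [14; 1,13,1,28, …], period ℓ=4 (even) → k=3
step 0: (14, 1)  from 14·(1,0) + (0,1)
step 1: (15, 1)  from 1·(14,1) + (1,0)
step 2: (209, 14)  from 13·(15,1) + (14,1)
step 3: (224, 15)  from 1·(209,14) + (15,1)
(x₁, y₁) = (224, 15);  224² − 223·15² = 1 ✓
(x_2, y_2) = (224·224 + 223·15·15, 224·15 + 15·224) = (100351, 6720)
(x_3, y_3) = (224·100351 + 223·15·6720, 224·6720 + 15·100351) = (44957024, 3010545)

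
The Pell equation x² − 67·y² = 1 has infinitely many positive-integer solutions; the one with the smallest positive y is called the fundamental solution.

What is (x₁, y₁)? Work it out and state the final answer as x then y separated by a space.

48842 5967

√67 = [8; 5,2,1,1,7,1,1,2,5,16, …], period ℓ=10 (even) → k=9
i=0: a=8 ⇒ p=8, q=1
…
i=2: a=2 ⇒ p=90, q=11
i=3: a=1 ⇒ p=131, q=16
…
i=5: a=7 ⇒ p=1678, q=205
i=6: a=1 ⇒ p=1899, q=232
i=7: a=1 ⇒ p=3577, q=437
i=8: a=2 ⇒ p=9053, q=1106
i=9: a=5 ⇒ p=48842, q=5967
→ (48842, 5967).  Check: 48842²=2385540964, 67·5967²=2385540963, difference 1.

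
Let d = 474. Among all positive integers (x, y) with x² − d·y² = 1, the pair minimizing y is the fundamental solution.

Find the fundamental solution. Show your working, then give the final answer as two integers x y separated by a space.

√474 → a₀=21, period (1,3,2,1,1,…,3,1,42); ℓ=14 even so k=13
i=0: a=21 ⇒ p=21, q=1
…
i=2: a=3 ⇒ p=87, q=4
…
i=7: a=6 ⇒ p=5051, q=232
…
i=9: a=1 ⇒ p=10864, q=499
i=10: a=1 ⇒ p=16677, q=766
…
i=12: a=3 ⇒ p=149331, q=6859
i=13: a=1 ⇒ p=193549, q=8890
→ (193549, 8890).  Check: 193549²=37461215401, 474·8890²=37461215400, difference 1.

193549 8890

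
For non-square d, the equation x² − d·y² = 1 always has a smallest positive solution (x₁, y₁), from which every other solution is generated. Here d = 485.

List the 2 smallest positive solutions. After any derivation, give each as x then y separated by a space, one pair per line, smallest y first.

969 44
1877921 85272

√485 → a₀=22, period (44); ℓ=1 odd so k=1
k=0  a_k=22  p_k/q_k = 22/1
k=1  a_k=44  p_k/q_k = 969/44
→ (969, 44).  Check: 969²=938961, 485·44²=938960, difference 1.
k=2:  x_2 = 969·969+485·44·44 = 1877921,  y_2 = 969·44+44·969 = 85272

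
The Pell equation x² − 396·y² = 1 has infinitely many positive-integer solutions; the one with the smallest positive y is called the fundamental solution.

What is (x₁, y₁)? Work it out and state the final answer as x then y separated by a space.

199 10

d=396: √d = [19; 1,8,1,38] (ℓ=4, even), read p_3/q_3
k=0  a_k=19  p_k/q_k = 19/1
…
k=2  a_k=8  p_k/q_k = 179/9
k=3  a_k=1  p_k/q_k = 199/10
fundamental: x₁=199, y₁=10  (since 39601 − 396·100 = 1)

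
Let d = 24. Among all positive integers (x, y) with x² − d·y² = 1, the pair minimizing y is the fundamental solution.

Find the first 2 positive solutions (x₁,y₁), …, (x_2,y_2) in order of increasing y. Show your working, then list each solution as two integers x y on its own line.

5 1
49 10

√24 = [4; 1,8, …], period ℓ=2 (even) → k=1
a_0=4:  p_0=4·1+0=4,  q_0=4·0+1=1
a_1=1:  p_1=1·4+1=5,  q_1=1·1+0=1
→ (5, 1).  Check: 5²=25, 24·1²=24, difference 1.
n=2: (5,1)∘(5,1) = (5·5+24·1·1, 5·1+1·5) = (49,10)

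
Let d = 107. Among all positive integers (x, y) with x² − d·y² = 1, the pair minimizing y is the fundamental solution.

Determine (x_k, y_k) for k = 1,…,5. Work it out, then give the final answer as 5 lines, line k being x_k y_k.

d=107: √d = [10; 2,1,9,1,2,20] (ℓ=6, even), read p_5/q_5
step 0: (10, 1)  from 10·(1,0) + (0,1)
…
step 2: (31, 3)  from 1·(21,2) + (10,1)
step 3: (300, 29)  from 9·(31,3) + (21,2)
step 4: (331, 32)  from 1·(300,29) + (31,3)
step 5: (962, 93)  from 2·(331,32) + (300,29)
fundamental: x₁=962, y₁=93  (since 925444 − 107·8649 = 1)
k=2:  x_2 = 962·962+107·93·93 = 1850887,  y_2 = 962·93+93·962 = 178932
k=3:  x_3 = 962·1850887+107·93·178932 = 3561105626,  y_3 = 962·178932+93·1850887 = 344265075
k=4:  x_4 = 962·3561105626+107·93·344265075 = 6851565373537,  y_4 = 962·344265075+93·3561105626 = 662365825368
k=5:  x_5 = 962·6851565373537+107·93·662365825368 = 13182408217579562,  y_5 = 962·662365825368+93·6851565373537 = 1274391503742957

962 93
1850887 178932
3561105626 344265075
6851565373537 662365825368
13182408217579562 1274391503742957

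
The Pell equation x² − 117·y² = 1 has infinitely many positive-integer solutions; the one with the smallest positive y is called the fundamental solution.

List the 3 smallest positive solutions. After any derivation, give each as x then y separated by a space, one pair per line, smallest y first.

649 60
842401 77880
1093435849 101088180

√117 = [10; 1,4,2,4,1,20, …], period ℓ=6 (even) → k=5
a_0=10:  p_0=10·1+0=10,  q_0=10·0+1=1
a_1=1:  p_1=1·10+1=11,  q_1=1·1+0=1
a_2=4:  p_2=4·11+10=54,  q_2=4·1+1=5
…
a_4=4:  p_4=4·119+54=530,  q_4=4·11+5=49
a_5=1:  p_5=1·530+119=649,  q_5=1·49+11=60
fundamental: x₁=649, y₁=60  (since 421201 − 117·3600 = 1)
(x_2, y_2) = (649·649 + 117·60·60, 649·60 + 60·649) = (842401, 77880)
(x_3, y_3) = (649·842401 + 117·60·77880, 649·77880 + 60·842401) = (1093435849, 101088180)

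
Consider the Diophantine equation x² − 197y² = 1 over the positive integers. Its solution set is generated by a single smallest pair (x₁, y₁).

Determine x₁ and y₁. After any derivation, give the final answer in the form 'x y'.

393 28

√197 → a₀=14, period (28); ℓ=1 odd so k=1
i=0: a=14 ⇒ p=14, q=1
i=1: a=28 ⇒ p=393, q=28
fundamental: x₁=393, y₁=28  (since 154449 − 197·784 = 1)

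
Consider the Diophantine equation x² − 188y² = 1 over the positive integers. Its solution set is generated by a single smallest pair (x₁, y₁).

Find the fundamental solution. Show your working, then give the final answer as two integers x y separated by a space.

4607 336

d=188: √d = [13; 1,2,2,6,2,2,1,26] (ℓ=8, even), read p_7/q_7
a_0=13:  p_0=13·1+0=13,  q_0=13·0+1=1
…
a_3=2:  p_3=2·41+14=96,  q_3=2·3+1=7
…
a_6=2:  p_6=2·1330+617=3277,  q_6=2·97+45=239
a_7=1:  p_7=1·3277+1330=4607,  q_7=1·239+97=336
(x₁, y₁) = (4607, 336);  4607² − 188·336² = 1 ✓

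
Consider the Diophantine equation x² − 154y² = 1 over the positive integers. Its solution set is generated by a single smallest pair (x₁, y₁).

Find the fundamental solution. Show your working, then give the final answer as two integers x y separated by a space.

21295 1716

[12; 2,2,3,1,2,1,3,2,2,24] for √154; ℓ=10 ⇒ convergent index 9
k=0  a_k=12  p_k/q_k = 12/1
k=1  a_k=2  p_k/q_k = 25/2
…
k=4  a_k=1  p_k/q_k = 273/22
k=5  a_k=2  p_k/q_k = 757/61
…
k=8  a_k=2  p_k/q_k = 8724/703
k=9  a_k=2  p_k/q_k = 21295/1716
→ (21295, 1716).  Check: 21295²=453477025, 154·1716²=453477024, difference 1.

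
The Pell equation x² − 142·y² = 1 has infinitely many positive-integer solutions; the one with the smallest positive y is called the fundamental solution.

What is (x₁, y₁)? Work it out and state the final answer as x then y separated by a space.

d=142: √d = [11; 1,10,1,22] (ℓ=4, even), read p_3/q_3
i=0: a=11 ⇒ p=11, q=1
i=1: a=1 ⇒ p=12, q=1
i=2: a=10 ⇒ p=131, q=11
i=3: a=1 ⇒ p=143, q=12
→ (143, 12).  Check: 143²=20449, 142·12²=20448, difference 1.

143 12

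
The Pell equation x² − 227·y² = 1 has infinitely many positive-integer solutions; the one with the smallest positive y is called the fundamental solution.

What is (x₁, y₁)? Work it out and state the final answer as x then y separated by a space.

226 15

√227 → a₀=15, period (15,30); ℓ=2 even so k=1
a_0=15:  p_0=15·1+0=15,  q_0=15·0+1=1
a_1=15:  p_1=15·15+1=226,  q_1=15·1+0=15
(x₁, y₁) = (226, 15);  226² − 227·15² = 1 ✓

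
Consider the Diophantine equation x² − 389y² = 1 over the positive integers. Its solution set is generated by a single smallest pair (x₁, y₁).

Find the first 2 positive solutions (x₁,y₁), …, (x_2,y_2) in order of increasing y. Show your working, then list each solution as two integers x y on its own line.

d=389: √d = [19; 1,2,1,1,1,1,2,1,38] (ℓ=9, odd), read p_17/q_17
k=0  a_k=19  p_k/q_k = 19/1
…
k=3  a_k=1  p_k/q_k = 79/4
…
k=5  a_k=1  p_k/q_k = 217/11
…
k=10  a_k=1  p_k/q_k = 50925/2582
…
k=16  a_k=2  p_k/q_k = 2376809/120509
k=17  a_k=1  p_k/q_k = 3287049/166660
(x₁, y₁) = (3287049, 166660);  3287049² − 389·166660² = 1 ✓
(3287049+166660√389)^2 = 21609382256801 + 1095639172680√389

3287049 166660
21609382256801 1095639172680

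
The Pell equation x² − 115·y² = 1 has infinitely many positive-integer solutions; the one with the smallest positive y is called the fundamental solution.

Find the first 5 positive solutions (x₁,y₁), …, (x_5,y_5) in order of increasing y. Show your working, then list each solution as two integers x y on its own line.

d=115: √d = [10; 1,2,1,1,1,1,1,2,1,20] (ℓ=10, even), read p_9/q_9
a_0=10:  p_0=10·1+0=10,  q_0=10·0+1=1
a_1=1:  p_1=1·10+1=11,  q_1=1·1+0=1
…
a_3=1:  p_3=1·32+11=43,  q_3=1·3+1=4
a_4=1:  p_4=1·43+32=75,  q_4=1·4+3=7
…
a_7=1:  p_7=1·193+118=311,  q_7=1·18+11=29
a_8=2:  p_8=2·311+193=815,  q_8=2·29+18=76
a_9=1:  p_9=1·815+311=1126,  q_9=1·76+29=105
→ (1126, 105).  Check: 1126²=1267876, 115·105²=1267875, difference 1.
(1126+105√115)^2 = 2535751 + 236460√115
(1126+105√115)^3 = 5710510126 + 532507815√115
(1126+105√115)^4 = 12860066268001 + 1199207362920√115
(1126+105√115)^5 = 28960863525028126 + 2700614448788025√115

1126 105
2535751 236460
5710510126 532507815
12860066268001 1199207362920
28960863525028126 2700614448788025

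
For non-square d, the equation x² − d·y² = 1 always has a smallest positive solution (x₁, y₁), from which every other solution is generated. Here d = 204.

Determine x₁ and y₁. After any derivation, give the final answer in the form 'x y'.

d=204: √d = [14; 3,1,1,6,1,1,3,28] (ℓ=8, even), read p_7/q_7
a_0=14:  p_0=14·1+0=14,  q_0=14·0+1=1
a_1=3:  p_1=3·14+1=43,  q_1=3·1+0=3
…
a_5=1:  p_5=1·657+100=757,  q_5=1·46+7=53
a_6=1:  p_6=1·757+657=1414,  q_6=1·53+46=99
a_7=3:  p_7=3·1414+757=4999,  q_7=3·99+53=350
fundamental: x₁=4999, y₁=350  (since 24990001 − 204·122500 = 1)

4999 350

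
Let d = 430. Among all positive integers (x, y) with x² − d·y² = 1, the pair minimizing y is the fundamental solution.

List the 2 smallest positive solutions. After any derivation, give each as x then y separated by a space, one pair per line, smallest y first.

√430 → a₀=20, period (1,2,1,3,1,…,2,1,40); ℓ=14 even so k=13
i=0: a=20 ⇒ p=20, q=1
…
i=3: a=1 ⇒ p=83, q=4
i=4: a=3 ⇒ p=311, q=15
i=5: a=1 ⇒ p=394, q=19
…
i=7: a=8 ⇒ p=21794, q=1051
i=8: a=6 ⇒ p=133439, q=6435
i=9: a=1 ⇒ p=155233, q=7486
…
i=11: a=1 ⇒ p=754371, q=36379
i=12: a=2 ⇒ p=2107880, q=101651
i=13: a=1 ⇒ p=2862251, q=138030
(x₁, y₁) = (2862251, 138030);  2862251² − 430·138030² = 1 ✓
(2862251+138030√430)^2 = 16384961574001 + 790153011060√430

2862251 138030
16384961574001 790153011060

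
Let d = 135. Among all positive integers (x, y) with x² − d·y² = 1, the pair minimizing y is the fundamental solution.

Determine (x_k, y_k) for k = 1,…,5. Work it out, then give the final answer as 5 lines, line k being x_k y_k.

√135 = [11; 1,1,1,1,1,1,1,22, …], period ℓ=8 (even) → k=7
a_0=11:  p_0=11·1+0=11,  q_0=11·0+1=1
…
a_2=1:  p_2=1·12+11=23,  q_2=1·1+1=2
…
a_4=1:  p_4=1·35+23=58,  q_4=1·3+2=5
a_5=1:  p_5=1·58+35=93,  q_5=1·5+3=8
a_6=1:  p_6=1·93+58=151,  q_6=1·8+5=13
a_7=1:  p_7=1·151+93=244,  q_7=1·13+8=21
fundamental: x₁=244, y₁=21  (since 59536 − 135·441 = 1)
(x_2, y_2) = (244·244 + 135·21·21, 244·21 + 21·244) = (119071, 10248)
(x_3, y_3) = (244·119071 + 135·21·10248, 244·10248 + 21·119071) = (58106404, 5001003)
(x_4, y_4) = (244·58106404 + 135·21·5001003, 244·5001003 + 21·58106404) = (28355806081, 2440479216)
(x_5, y_5) = (244·28355806081 + 135·21·2440479216, 244·2440479216 + 21·28355806081) = (13837575261124, 1190948856405)

244 21
119071 10248
58106404 5001003
28355806081 2440479216
13837575261124 1190948856405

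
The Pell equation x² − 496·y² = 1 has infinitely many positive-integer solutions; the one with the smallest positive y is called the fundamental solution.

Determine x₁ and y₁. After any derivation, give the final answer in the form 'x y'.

4620799 207480

d=496: √d = [22; 3,1,2,4,1,…,1,3,44] (ℓ=16, even), read p_15/q_15
k=0  a_k=22  p_k/q_k = 22/1
…
k=4  a_k=4  p_k/q_k = 1069/48
…
k=6  a_k=1  p_k/q_k = 2383/107
k=7  a_k=2  p_k/q_k = 6080/273
…
k=13  a_k=2  p_k/q_k = 863293/38763
k=14  a_k=1  p_k/q_k = 1252502/56239
k=15  a_k=3  p_k/q_k = 4620799/207480
→ (4620799, 207480).  Check: 4620799²=21351783398401, 496·207480²=21351783398400, difference 1.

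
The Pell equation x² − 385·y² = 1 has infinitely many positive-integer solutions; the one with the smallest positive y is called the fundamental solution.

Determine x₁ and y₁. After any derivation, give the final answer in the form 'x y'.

95831 4884

√385 = [19; 1,1,1,1,1,…,1,1,38, …], period ℓ=16 (even) → k=15
step 0: (19, 1)  from 19·(1,0) + (0,1)
…
step 2: (39, 2)  from 1·(20,1) + (19,1)
step 3: (59, 3)  from 1·(39,2) + (20,1)
step 4: (98, 5)  from 1·(59,3) + (39,2)
step 5: (157, 8)  from 1·(98,5) + (59,3)
…
step 10: (10262, 523)  from 3·(2747,140) + (2021,103)
step 11: (13009, 663)  from 1·(10262,523) + (2747,140)
step 12: (23271, 1186)  from 1·(13009,663) + (10262,523)
…
step 14: (59551, 3035)  from 1·(36280,1849) + (23271,1186)
step 15: (95831, 4884)  from 1·(59551,3035) + (36280,1849)
→ (95831, 4884).  Check: 95831²=9183580561, 385·4884²=9183580560, difference 1.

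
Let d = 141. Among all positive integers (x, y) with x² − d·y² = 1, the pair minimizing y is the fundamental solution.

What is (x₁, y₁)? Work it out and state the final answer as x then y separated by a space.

95 8

√141 → a₀=11, period (1,6,1,22); ℓ=4 even so k=3
a_0=11:  p_0=11·1+0=11,  q_0=11·0+1=1
a_1=1:  p_1=1·11+1=12,  q_1=1·1+0=1
a_2=6:  p_2=6·12+11=83,  q_2=6·1+1=7
a_3=1:  p_3=1·83+12=95,  q_3=1·7+1=8
(x₁, y₁) = (95, 8);  95² − 141·8² = 1 ✓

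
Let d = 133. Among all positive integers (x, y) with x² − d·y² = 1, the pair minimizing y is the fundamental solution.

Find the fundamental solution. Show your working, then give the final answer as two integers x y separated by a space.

2588599 224460

d=133: √d = [11; 1,1,7,5,1,…,1,1,22] (ℓ=16, even), read p_15/q_15
i=0: a=11 ⇒ p=11, q=1
i=1: a=1 ⇒ p=12, q=1
i=2: a=1 ⇒ p=23, q=2
i=3: a=7 ⇒ p=173, q=15
i=4: a=5 ⇒ p=888, q=77
i=5: a=1 ⇒ p=1061, q=92
i=6: a=1 ⇒ p=1949, q=169
i=7: a=1 ⇒ p=3010, q=261
i=8: a=2 ⇒ p=7969, q=691
i=9: a=1 ⇒ p=10979, q=952
…
i=12: a=5 ⇒ p=168583, q=14618
…
i=14: a=1 ⇒ p=1378591, q=119539
i=15: a=1 ⇒ p=2588599, q=224460
(x₁, y₁) = (2588599, 224460);  2588599² − 133·224460² = 1 ✓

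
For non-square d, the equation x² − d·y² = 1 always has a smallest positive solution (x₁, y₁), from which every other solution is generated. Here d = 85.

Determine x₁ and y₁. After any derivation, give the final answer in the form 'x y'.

285769 30996

√85 = [9; 4,1,1,4,18, …], period ℓ=5 (odd) → k=9
k=0  a_k=9  p_k/q_k = 9/1
…
k=2  a_k=1  p_k/q_k = 46/5
…
k=5  a_k=18  p_k/q_k = 6887/747
…
k=8  a_k=1  p_k/q_k = 62739/6805
k=9  a_k=4  p_k/q_k = 285769/30996
fundamental: x₁=285769, y₁=30996  (since 81663921361 − 85·960752016 = 1)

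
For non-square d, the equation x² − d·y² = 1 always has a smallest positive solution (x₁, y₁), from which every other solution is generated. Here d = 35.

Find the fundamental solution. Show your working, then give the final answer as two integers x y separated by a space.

6 1

[5; 1,10] for √35; ℓ=2 ⇒ convergent index 1
step 0: (5, 1)  from 5·(1,0) + (0,1)
step 1: (6, 1)  from 1·(5,1) + (1,0)
→ (6, 1).  Check: 6²=36, 35·1²=35, difference 1.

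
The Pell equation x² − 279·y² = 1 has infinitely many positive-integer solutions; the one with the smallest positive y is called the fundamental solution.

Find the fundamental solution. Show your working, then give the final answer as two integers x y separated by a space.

√279 → a₀=16, period (1,2,2,1,2,2,1,32); ℓ=8 even so k=7
a_0=16:  p_0=16·1+0=16,  q_0=16·0+1=1
…
a_6=2:  p_6=2·451+167=1069,  q_6=2·27+10=64
a_7=1:  p_7=1·1069+451=1520,  q_7=1·64+27=91
→ (1520, 91).  Check: 1520²=2310400, 279·91²=2310399, difference 1.

1520 91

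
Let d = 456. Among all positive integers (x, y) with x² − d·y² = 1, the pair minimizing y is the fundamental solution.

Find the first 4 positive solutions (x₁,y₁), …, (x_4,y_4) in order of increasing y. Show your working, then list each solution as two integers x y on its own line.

1025 48
2101249 98400
4307559425 201719952
8830494720001 413525803200

[21; 2,1,4,1,2,42] for √456; ℓ=6 ⇒ convergent index 5
a_0=21:  p_0=21·1+0=21,  q_0=21·0+1=1
…
a_4=1:  p_4=1·299+64=363,  q_4=1·14+3=17
a_5=2:  p_5=2·363+299=1025,  q_5=2·17+14=48
fundamental: x₁=1025, y₁=48  (since 1050625 − 456·2304 = 1)
k=2:  x_2 = 1025·1025+456·48·48 = 2101249,  y_2 = 1025·48+48·1025 = 98400
k=3:  x_3 = 1025·2101249+456·48·98400 = 4307559425,  y_3 = 1025·98400+48·2101249 = 201719952
k=4:  x_4 = 1025·4307559425+456·48·201719952 = 8830494720001,  y_4 = 1025·201719952+48·4307559425 = 413525803200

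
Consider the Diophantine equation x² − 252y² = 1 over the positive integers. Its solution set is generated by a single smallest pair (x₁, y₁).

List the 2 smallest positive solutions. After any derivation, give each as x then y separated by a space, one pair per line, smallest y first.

127 8
32257 2032

√252 = [15; 1,6,1,30, …], period ℓ=4 (even) → k=3
a_0=15:  p_0=15·1+0=15,  q_0=15·0+1=1
a_1=1:  p_1=1·15+1=16,  q_1=1·1+0=1
a_2=6:  p_2=6·16+15=111,  q_2=6·1+1=7
a_3=1:  p_3=1·111+16=127,  q_3=1·7+1=8
→ (127, 8).  Check: 127²=16129, 252·8²=16128, difference 1.
(x_2, y_2) = (127·127 + 252·8·8, 127·8 + 8·127) = (32257, 2032)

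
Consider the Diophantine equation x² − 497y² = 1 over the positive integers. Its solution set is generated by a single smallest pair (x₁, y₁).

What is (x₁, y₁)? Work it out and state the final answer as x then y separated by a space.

d=497: √d = [22; 3,2,2,5,6,5,2,2,3,44] (ℓ=10, even), read p_9/q_9
i=0: a=22 ⇒ p=22, q=1
…
i=2: a=2 ⇒ p=156, q=7
…
i=4: a=5 ⇒ p=2051, q=92
i=5: a=6 ⇒ p=12685, q=569
i=6: a=5 ⇒ p=65476, q=2937
i=7: a=2 ⇒ p=143637, q=6443
i=8: a=2 ⇒ p=352750, q=15823
i=9: a=3 ⇒ p=1201887, q=53912
fundamental: x₁=1201887, y₁=53912  (since 1444532360769 − 497·2906503744 = 1)

1201887 53912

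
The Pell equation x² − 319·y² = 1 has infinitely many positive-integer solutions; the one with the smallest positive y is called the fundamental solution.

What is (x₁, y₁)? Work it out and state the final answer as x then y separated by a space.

d=319: √d = [17; 1,6,5,1,4,…,6,1,34] (ℓ=14, even), read p_13/q_13
a_0=17:  p_0=17·1+0=17,  q_0=17·0+1=1
a_1=1:  p_1=1·17+1=18,  q_1=1·1+0=1
a_2=6:  p_2=6·18+17=125,  q_2=6·1+1=7
…
a_12=6:  p_12=6·1798881+309613=11102899,  q_12=6·100718+17335=621643
a_13=1:  p_13=1·11102899+1798881=12901780,  q_13=1·621643+100718=722361
(x₁, y₁) = (12901780, 722361);  12901780² − 319·722361² = 1 ✓

12901780 722361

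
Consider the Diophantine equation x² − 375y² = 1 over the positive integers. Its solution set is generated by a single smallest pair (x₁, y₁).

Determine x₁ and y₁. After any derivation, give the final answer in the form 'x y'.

[19; 2,1,2,1,5,1,2,1,2,38] for √375; ℓ=10 ⇒ convergent index 9
step 0: (19, 1)  from 19·(1,0) + (0,1)
step 1: (39, 2)  from 2·(19,1) + (1,0)
…
step 4: (213, 11)  from 1·(155,8) + (58,3)
…
step 7: (4086, 211)  from 2·(1433,74) + (1220,63)
step 8: (5519, 285)  from 1·(4086,211) + (1433,74)
step 9: (15124, 781)  from 2·(5519,285) + (4086,211)
→ (15124, 781).  Check: 15124²=228735376, 375·781²=228735375, difference 1.

15124 781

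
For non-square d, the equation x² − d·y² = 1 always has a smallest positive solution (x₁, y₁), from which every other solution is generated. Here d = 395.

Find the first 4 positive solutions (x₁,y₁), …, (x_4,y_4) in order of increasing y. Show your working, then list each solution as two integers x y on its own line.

159 8
50561 2544
16078239 808984
5112829441 257254368

[19; 1,6,1,38] for √395; ℓ=4 ⇒ convergent index 3
a_0=19:  p_0=19·1+0=19,  q_0=19·0+1=1
a_1=1:  p_1=1·19+1=20,  q_1=1·1+0=1
a_2=6:  p_2=6·20+19=139,  q_2=6·1+1=7
a_3=1:  p_3=1·139+20=159,  q_3=1·7+1=8
fundamental: x₁=159, y₁=8  (since 25281 − 395·64 = 1)
n=2: (159,8)∘(159,8) = (159·159+395·8·8, 159·8+8·159) = (50561,2544)
n=3: (50561,2544)∘(159,8) = (159·50561+395·8·2544, 159·2544+8·50561) = (16078239,808984)
n=4: (16078239,808984)∘(159,8) = (159·16078239+395·8·808984, 159·808984+8·16078239) = (5112829441,257254368)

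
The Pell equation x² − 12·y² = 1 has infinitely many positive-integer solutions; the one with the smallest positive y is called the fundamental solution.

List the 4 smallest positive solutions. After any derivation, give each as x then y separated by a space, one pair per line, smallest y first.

7 2
97 28
1351 390
18817 5432

d=12: √d = [3; 2,6] (ℓ=2, even), read p_1/q_1
a_0=3:  p_0=3·1+0=3,  q_0=3·0+1=1
a_1=2:  p_1=2·3+1=7,  q_1=2·1+0=2
fundamental: x₁=7, y₁=2  (since 49 − 12·4 = 1)
(x_2, y_2) = (7·7 + 12·2·2, 7·2 + 2·7) = (97, 28)
(x_3, y_3) = (7·97 + 12·2·28, 7·28 + 2·97) = (1351, 390)
(x_4, y_4) = (7·1351 + 12·2·390, 7·390 + 2·1351) = (18817, 5432)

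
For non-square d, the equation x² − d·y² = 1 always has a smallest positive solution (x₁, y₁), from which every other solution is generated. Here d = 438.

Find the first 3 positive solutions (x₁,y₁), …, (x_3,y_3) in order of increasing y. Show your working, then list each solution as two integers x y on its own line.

293 14
171697 8204
100614149 4807530

√438 → a₀=20, period (1,12,1,40); ℓ=4 even so k=3
k=0  a_k=20  p_k/q_k = 20/1
k=1  a_k=1  p_k/q_k = 21/1
k=2  a_k=12  p_k/q_k = 272/13
k=3  a_k=1  p_k/q_k = 293/14
→ (293, 14).  Check: 293²=85849, 438·14²=85848, difference 1.
(293+14√438)^2 = 171697 + 8204√438
(293+14√438)^3 = 100614149 + 4807530√438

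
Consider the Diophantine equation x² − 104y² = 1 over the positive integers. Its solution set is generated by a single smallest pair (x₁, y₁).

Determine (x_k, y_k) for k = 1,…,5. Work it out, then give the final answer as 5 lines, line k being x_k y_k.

51 5
5201 510
530451 52015
54100801 5305020
5517751251 541060025

d=104: √d = [10; 5,20] (ℓ=2, even), read p_1/q_1
i=0: a=10 ⇒ p=10, q=1
i=1: a=5 ⇒ p=51, q=5
fundamental: x₁=51, y₁=5  (since 2601 − 104·25 = 1)
k=2:  x_2 = 51·51+104·5·5 = 5201,  y_2 = 51·5+5·51 = 510
k=3:  x_3 = 51·5201+104·5·510 = 530451,  y_3 = 51·510+5·5201 = 52015
k=4:  x_4 = 51·530451+104·5·52015 = 54100801,  y_4 = 51·52015+5·530451 = 5305020
k=5:  x_5 = 51·54100801+104·5·5305020 = 5517751251,  y_5 = 51·5305020+5·54100801 = 541060025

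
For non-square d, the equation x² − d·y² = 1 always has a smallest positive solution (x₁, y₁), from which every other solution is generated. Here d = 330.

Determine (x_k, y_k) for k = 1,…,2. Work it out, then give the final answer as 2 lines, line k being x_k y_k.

d=330: √d = [18; 6,36] (ℓ=2, even), read p_1/q_1
step 0: (18, 1)  from 18·(1,0) + (0,1)
step 1: (109, 6)  from 6·(18,1) + (1,0)
→ (109, 6).  Check: 109²=11881, 330·6²=11880, difference 1.
n=2: (109,6)∘(109,6) = (109·109+330·6·6, 109·6+6·109) = (23761,1308)

109 6
23761 1308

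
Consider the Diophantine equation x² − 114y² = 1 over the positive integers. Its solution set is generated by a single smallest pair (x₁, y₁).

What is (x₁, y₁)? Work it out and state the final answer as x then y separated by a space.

√114 → a₀=10, period (1,2,10,2,1,20); ℓ=6 even so k=5
a_0=10:  p_0=10·1+0=10,  q_0=10·0+1=1
…
a_2=2:  p_2=2·11+10=32,  q_2=2·1+1=3
a_3=10:  p_3=10·32+11=331,  q_3=10·3+1=31
a_4=2:  p_4=2·331+32=694,  q_4=2·31+3=65
a_5=1:  p_5=1·694+331=1025,  q_5=1·65+31=96
→ (1025, 96).  Check: 1025²=1050625, 114·96²=1050624, difference 1.

1025 96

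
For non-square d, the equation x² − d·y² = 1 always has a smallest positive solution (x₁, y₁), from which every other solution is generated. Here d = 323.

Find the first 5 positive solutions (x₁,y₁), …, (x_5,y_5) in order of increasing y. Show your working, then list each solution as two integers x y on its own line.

√323 = [17; 1,34, …], period ℓ=2 (even) → k=1
step 0: (17, 1)  from 17·(1,0) + (0,1)
step 1: (18, 1)  from 1·(17,1) + (1,0)
(x₁, y₁) = (18, 1);  18² − 323·1² = 1 ✓
k=2:  x_2 = 18·18+323·1·1 = 647,  y_2 = 18·1+1·18 = 36
k=3:  x_3 = 18·647+323·1·36 = 23274,  y_3 = 18·36+1·647 = 1295
k=4:  x_4 = 18·23274+323·1·1295 = 837217,  y_4 = 18·1295+1·23274 = 46584
k=5:  x_5 = 18·837217+323·1·46584 = 30116538,  y_5 = 18·46584+1·837217 = 1675729

18 1
647 36
23274 1295
837217 46584
30116538 1675729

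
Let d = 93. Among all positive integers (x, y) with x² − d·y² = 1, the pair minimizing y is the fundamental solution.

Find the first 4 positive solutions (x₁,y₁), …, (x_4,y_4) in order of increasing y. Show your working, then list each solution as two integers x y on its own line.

√93 = [9; 1,1,1,4,6,4,1,1,1,18, …], period ℓ=10 (even) → k=9
step 0: (9, 1)  from 9·(1,0) + (0,1)
step 1: (10, 1)  from 1·(9,1) + (1,0)
…
step 3: (29, 3)  from 1·(19,2) + (10,1)
step 4: (135, 14)  from 4·(29,3) + (19,2)
…
step 7: (4330, 449)  from 1·(3491,362) + (839,87)
step 8: (7821, 811)  from 1·(4330,449) + (3491,362)
step 9: (12151, 1260)  from 1·(7821,811) + (4330,449)
→ (12151, 1260).  Check: 12151²=147646801, 93·1260²=147646800, difference 1.
k=2:  x_2 = 12151·12151+93·1260·1260 = 295293601,  y_2 = 12151·1260+1260·12151 = 30620520
k=3:  x_3 = 12151·295293601+93·1260·30620520 = 7176225079351,  y_3 = 12151·30620520+1260·295293601 = 744139875780
k=4:  x_4 = 12151·7176225079351+93·1260·744139875780 = 174396621583094401,  y_4 = 12151·744139875780+1260·7176225079351 = 18084087230585040

12151 1260
295293601 30620520
7176225079351 744139875780
174396621583094401 18084087230585040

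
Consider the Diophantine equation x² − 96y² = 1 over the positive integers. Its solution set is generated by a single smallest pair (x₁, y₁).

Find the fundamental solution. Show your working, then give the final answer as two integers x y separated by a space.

[9; 1,3,1,18] for √96; ℓ=4 ⇒ convergent index 3
k=0  a_k=9  p_k/q_k = 9/1
…
k=2  a_k=3  p_k/q_k = 39/4
k=3  a_k=1  p_k/q_k = 49/5
fundamental: x₁=49, y₁=5  (since 2401 − 96·25 = 1)

49 5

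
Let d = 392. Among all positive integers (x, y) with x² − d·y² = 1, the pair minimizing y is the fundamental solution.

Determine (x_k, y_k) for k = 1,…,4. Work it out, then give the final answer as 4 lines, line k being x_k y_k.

√392 → a₀=19, period (1,3,1,38); ℓ=4 even so k=3
i=0: a=19 ⇒ p=19, q=1
…
i=2: a=3 ⇒ p=79, q=4
i=3: a=1 ⇒ p=99, q=5
→ (99, 5).  Check: 99²=9801, 392·5²=9800, difference 1.
k=2:  x_2 = 99·99+392·5·5 = 19601,  y_2 = 99·5+5·99 = 990
k=3:  x_3 = 99·19601+392·5·990 = 3880899,  y_3 = 99·990+5·19601 = 196015
k=4:  x_4 = 99·3880899+392·5·196015 = 768398401,  y_4 = 99·196015+5·3880899 = 38809980

99 5
19601 990
3880899 196015
768398401 38809980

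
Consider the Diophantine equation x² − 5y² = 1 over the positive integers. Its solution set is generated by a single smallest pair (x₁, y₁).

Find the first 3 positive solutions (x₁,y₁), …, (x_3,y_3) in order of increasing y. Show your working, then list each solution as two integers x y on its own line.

9 4
161 72
2889 1292

√5 = [2; 4, …], period ℓ=1 (odd) → k=1
i=0: a=2 ⇒ p=2, q=1
i=1: a=4 ⇒ p=9, q=4
(x₁, y₁) = (9, 4);  9² − 5·4² = 1 ✓
n=2: (9,4)∘(9,4) = (9·9+5·4·4, 9·4+4·9) = (161,72)
n=3: (161,72)∘(9,4) = (9·161+5·4·72, 9·72+4·161) = (2889,1292)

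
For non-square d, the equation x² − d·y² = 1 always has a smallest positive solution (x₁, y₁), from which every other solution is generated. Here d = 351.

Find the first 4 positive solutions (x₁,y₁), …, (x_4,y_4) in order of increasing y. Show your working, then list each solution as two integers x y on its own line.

d=351: √d = [18; 1,2,1,3,2,2,2,3,1,2,1,36] (ℓ=12, even), read p_11/q_11
step 0: (18, 1)  from 18·(1,0) + (0,1)
step 1: (19, 1)  from 1·(18,1) + (1,0)
step 2: (56, 3)  from 2·(19,1) + (18,1)
step 3: (75, 4)  from 1·(56,3) + (19,1)
…
step 8: (12796, 683)  from 3·(3747,200) + (1555,83)
step 9: (16543, 883)  from 1·(12796,683) + (3747,200)
step 10: (45882, 2449)  from 2·(16543,883) + (12796,683)
step 11: (62425, 3332)  from 1·(45882,2449) + (16543,883)
fundamental: x₁=62425, y₁=3332  (since 3896880625 − 351·11102224 = 1)
k=2:  x_2 = 62425·62425+351·3332·3332 = 7793761249,  y_2 = 62425·3332+3332·62425 = 416000200
k=3:  x_3 = 62425·7793761249+351·3332·416000200 = 973051091875225,  y_3 = 62425·416000200+3332·7793761249 = 51937624966668
k=4:  x_4 = 62425·973051091875225+351·3332·51937624966668 = 121485428812828080001,  y_4 = 62425·51937624966668+3332·973051091875225 = 6484412476672499600

62425 3332
7793761249 416000200
973051091875225 51937624966668
121485428812828080001 6484412476672499600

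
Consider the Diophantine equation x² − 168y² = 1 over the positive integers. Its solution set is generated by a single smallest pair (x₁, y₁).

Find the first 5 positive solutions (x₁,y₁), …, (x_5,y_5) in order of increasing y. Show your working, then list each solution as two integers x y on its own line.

√168 → a₀=12, period (1,24); ℓ=2 even so k=1
step 0: (12, 1)  from 12·(1,0) + (0,1)
step 1: (13, 1)  from 1·(12,1) + (1,0)
fundamental: x₁=13, y₁=1  (since 169 − 168·1 = 1)
k=2:  x_2 = 13·13+168·1·1 = 337,  y_2 = 13·1+1·13 = 26
k=3:  x_3 = 13·337+168·1·26 = 8749,  y_3 = 13·26+1·337 = 675
k=4:  x_4 = 13·8749+168·1·675 = 227137,  y_4 = 13·675+1·8749 = 17524
k=5:  x_5 = 13·227137+168·1·17524 = 5896813,  y_5 = 13·17524+1·227137 = 454949

13 1
337 26
8749 675
227137 17524
5896813 454949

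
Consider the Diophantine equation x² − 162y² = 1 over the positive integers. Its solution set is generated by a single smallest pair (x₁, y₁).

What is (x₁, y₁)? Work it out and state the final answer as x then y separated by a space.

19601 1540

[12; 1,2,1,2,12,2,1,2,1,24] for √162; ℓ=10 ⇒ convergent index 9
i=0: a=12 ⇒ p=12, q=1
i=1: a=1 ⇒ p=13, q=1
i=2: a=2 ⇒ p=38, q=3
i=3: a=1 ⇒ p=51, q=4
i=4: a=2 ⇒ p=140, q=11
…
i=6: a=2 ⇒ p=3602, q=283
…
i=8: a=2 ⇒ p=14268, q=1121
i=9: a=1 ⇒ p=19601, q=1540
→ (19601, 1540).  Check: 19601²=384199201, 162·1540²=384199200, difference 1.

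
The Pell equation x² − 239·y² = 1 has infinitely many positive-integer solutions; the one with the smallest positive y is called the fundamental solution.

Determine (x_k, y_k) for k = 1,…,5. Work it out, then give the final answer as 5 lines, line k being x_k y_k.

[15; 2,5,1,2,4,15,4,2,1,5,2,30] for √239; ℓ=12 ⇒ convergent index 11
step 0: (15, 1)  from 15·(1,0) + (0,1)
step 1: (31, 2)  from 2·(15,1) + (1,0)
step 2: (170, 11)  from 5·(31,2) + (15,1)
…
step 4: (572, 37)  from 2·(201,13) + (170,11)
…
step 7: (154117, 9969)  from 4·(37907,2452) + (2489,161)
…
step 10: (2847431, 184185)  from 5·(500258,32359) + (346141,22390)
step 11: (6195120, 400729)  from 2·(2847431,184185) + (500258,32359)
→ (6195120, 400729).  Check: 6195120²=38379511814400, 239·400729²=38379511814399, difference 1.
k=2:  x_2 = 6195120·6195120+239·400729·400729 = 76759023628799,  y_2 = 6195120·400729+400729·6195120 = 4965128484960
k=3:  x_3 = 6195120·76759023628799+239·400729·4965128484960 = 951062724926484326640,  y_3 = 6195120·4965128484960+400729·76759023628799 = 61519133559490389671
k=4:  x_4 = 6195120·951062724926484326640+239·400729·61519133559490389671 = 11783895416893046404284364801,  y_4 = 6195120·61519133559490389671+400729·951062724926484326640 = 762236829394135240588726080
k=5:  x_5 = 6195120·11783895416893046404284364801+239·400729·762236829394135240588726080 = 146005292350203948217495381647615600,  y_5 = 6195120·762236829394135240588726080+400729·11783895416893046404284364801 = 9444297253032328704218497935069529

6195120 400729
76759023628799 4965128484960
951062724926484326640 61519133559490389671
11783895416893046404284364801 762236829394135240588726080
146005292350203948217495381647615600 9444297253032328704218497935069529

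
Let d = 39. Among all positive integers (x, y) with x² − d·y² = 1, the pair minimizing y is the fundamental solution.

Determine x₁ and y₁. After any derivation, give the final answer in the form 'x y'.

25 4

√39 → a₀=6, period (4,12); ℓ=2 even so k=1
a_0=6:  p_0=6·1+0=6,  q_0=6·0+1=1
a_1=4:  p_1=4·6+1=25,  q_1=4·1+0=4
(x₁, y₁) = (25, 4);  25² − 39·4² = 1 ✓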